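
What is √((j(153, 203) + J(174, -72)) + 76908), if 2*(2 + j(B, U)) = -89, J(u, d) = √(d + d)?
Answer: √(307446 + 48*I)/2 ≈ 277.24 + 0.021642*I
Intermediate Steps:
J(u, d) = √2*√d (J(u, d) = √(2*d) = √2*√d)
j(B, U) = -93/2 (j(B, U) = -2 + (½)*(-89) = -2 - 89/2 = -93/2)
√((j(153, 203) + J(174, -72)) + 76908) = √((-93/2 + √2*√(-72)) + 76908) = √((-93/2 + √2*(6*I*√2)) + 76908) = √((-93/2 + 12*I) + 76908) = √(153723/2 + 12*I)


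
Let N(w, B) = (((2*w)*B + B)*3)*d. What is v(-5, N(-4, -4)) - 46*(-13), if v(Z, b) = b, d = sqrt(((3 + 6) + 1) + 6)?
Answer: 934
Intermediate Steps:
d = 4 (d = sqrt((9 + 1) + 6) = sqrt(10 + 6) = sqrt(16) = 4)
N(w, B) = 12*B + 24*B*w (N(w, B) = (((2*w)*B + B)*3)*4 = ((2*B*w + B)*3)*4 = ((B + 2*B*w)*3)*4 = (3*B + 6*B*w)*4 = 12*B + 24*B*w)
v(-5, N(-4, -4)) - 46*(-13) = 12*(-4)*(1 + 2*(-4)) - 46*(-13) = 12*(-4)*(1 - 8) + 598 = 12*(-4)*(-7) + 598 = 336 + 598 = 934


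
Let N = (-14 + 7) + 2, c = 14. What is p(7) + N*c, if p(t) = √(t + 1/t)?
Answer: -70 + 5*√14/7 ≈ -67.327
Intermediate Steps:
N = -5 (N = -7 + 2 = -5)
p(7) + N*c = √(7 + 1/7) - 5*14 = √(7 + ⅐) - 70 = √(50/7) - 70 = 5*√14/7 - 70 = -70 + 5*√14/7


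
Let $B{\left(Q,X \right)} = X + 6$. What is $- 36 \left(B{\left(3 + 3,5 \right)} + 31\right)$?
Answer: $-1512$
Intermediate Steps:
$B{\left(Q,X \right)} = 6 + X$
$- 36 \left(B{\left(3 + 3,5 \right)} + 31\right) = - 36 \left(\left(6 + 5\right) + 31\right) = - 36 \left(11 + 31\right) = \left(-36\right) 42 = -1512$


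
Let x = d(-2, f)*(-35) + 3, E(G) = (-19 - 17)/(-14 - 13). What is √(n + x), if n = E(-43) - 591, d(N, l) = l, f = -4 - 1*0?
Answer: 2*I*√1005/3 ≈ 21.134*I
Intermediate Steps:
f = -4 (f = -4 + 0 = -4)
E(G) = 4/3 (E(G) = -36/(-27) = -36*(-1/27) = 4/3)
x = 143 (x = -4*(-35) + 3 = 140 + 3 = 143)
n = -1769/3 (n = 4/3 - 591 = -1769/3 ≈ -589.67)
√(n + x) = √(-1769/3 + 143) = √(-1340/3) = 2*I*√1005/3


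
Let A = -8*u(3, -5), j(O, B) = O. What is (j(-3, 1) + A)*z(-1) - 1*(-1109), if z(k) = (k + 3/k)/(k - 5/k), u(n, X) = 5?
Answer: 1152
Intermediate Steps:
A = -40 (A = -8*5 = -40)
z(k) = (k + 3/k)/(k - 5/k)
(j(-3, 1) + A)*z(-1) - 1*(-1109) = (-3 - 40)*((3 + (-1)**2)/(-5 + (-1)**2)) - 1*(-1109) = -43*(3 + 1)/(-5 + 1) + 1109 = -43*4/(-4) + 1109 = -(-43)*4/4 + 1109 = -43*(-1) + 1109 = 43 + 1109 = 1152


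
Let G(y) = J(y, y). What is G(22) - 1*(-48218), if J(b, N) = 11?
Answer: 48229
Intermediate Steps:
G(y) = 11
G(22) - 1*(-48218) = 11 - 1*(-48218) = 11 + 48218 = 48229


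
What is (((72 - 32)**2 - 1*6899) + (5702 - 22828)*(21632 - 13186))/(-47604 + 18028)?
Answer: 144651495/29576 ≈ 4890.8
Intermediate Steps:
(((72 - 32)**2 - 1*6899) + (5702 - 22828)*(21632 - 13186))/(-47604 + 18028) = ((40**2 - 6899) - 17126*8446)/(-29576) = ((1600 - 6899) - 144646196)*(-1/29576) = (-5299 - 144646196)*(-1/29576) = -144651495*(-1/29576) = 144651495/29576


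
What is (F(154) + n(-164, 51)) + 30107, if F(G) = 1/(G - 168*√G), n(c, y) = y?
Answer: 846535059/28070 - 6*√154/154385 ≈ 30158.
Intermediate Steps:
(F(154) + n(-164, 51)) + 30107 = (1/(154 - 168*√154) + 51) + 30107 = (51 + 1/(154 - 168*√154)) + 30107 = 30158 + 1/(154 - 168*√154)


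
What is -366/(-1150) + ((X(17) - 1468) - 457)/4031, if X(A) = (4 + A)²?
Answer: -115627/2317825 ≈ -0.049886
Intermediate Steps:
-366/(-1150) + ((X(17) - 1468) - 457)/4031 = -366/(-1150) + (((4 + 17)² - 1468) - 457)/4031 = -366*(-1/1150) + ((21² - 1468) - 457)*(1/4031) = 183/575 + ((441 - 1468) - 457)*(1/4031) = 183/575 + (-1027 - 457)*(1/4031) = 183/575 - 1484*1/4031 = 183/575 - 1484/4031 = -115627/2317825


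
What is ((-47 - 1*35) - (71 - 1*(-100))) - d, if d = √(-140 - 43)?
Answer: -253 - I*√183 ≈ -253.0 - 13.528*I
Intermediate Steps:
d = I*√183 (d = √(-183) = I*√183 ≈ 13.528*I)
((-47 - 1*35) - (71 - 1*(-100))) - d = ((-47 - 1*35) - (71 - 1*(-100))) - I*√183 = ((-47 - 35) - (71 + 100)) - I*√183 = (-82 - 1*171) - I*√183 = (-82 - 171) - I*√183 = -253 - I*√183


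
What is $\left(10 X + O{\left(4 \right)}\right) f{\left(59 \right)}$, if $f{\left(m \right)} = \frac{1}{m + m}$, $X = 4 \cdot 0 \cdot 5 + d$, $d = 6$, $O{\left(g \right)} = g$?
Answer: $\frac{32}{59} \approx 0.54237$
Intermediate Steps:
$X = 6$ ($X = 4 \cdot 0 \cdot 5 + 6 = 4 \cdot 0 + 6 = 0 + 6 = 6$)
$f{\left(m \right)} = \frac{1}{2 m}$
$\left(10 X + O{\left(4 \right)}\right) f{\left(59 \right)} = \left(10 \cdot 6 + 4\right) \frac{1}{2 \cdot 59} = \left(60 + 4\right) \frac{1}{2} \cdot \frac{1}{59} = 64 \cdot \frac{1}{118} = \frac{32}{59}$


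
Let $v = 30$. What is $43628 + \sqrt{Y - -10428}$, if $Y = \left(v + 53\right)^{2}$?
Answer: $43628 + \sqrt{17317} \approx 43760.0$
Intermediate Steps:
$Y = 6889$ ($Y = \left(30 + 53\right)^{2} = 83^{2} = 6889$)
$43628 + \sqrt{Y - -10428} = 43628 + \sqrt{6889 - -10428} = 43628 + \sqrt{6889 + 10428} = 43628 + \sqrt{17317}$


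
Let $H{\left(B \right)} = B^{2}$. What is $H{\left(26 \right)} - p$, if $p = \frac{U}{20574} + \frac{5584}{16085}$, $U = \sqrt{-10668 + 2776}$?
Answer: $\frac{10867876}{16085} - \frac{i \sqrt{1973}}{10287} \approx 675.65 - 0.0043179 i$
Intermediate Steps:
$U = 2 i \sqrt{1973}$ ($U = \sqrt{-7892} = 2 i \sqrt{1973} \approx 88.837 i$)
$p = \frac{5584}{16085} + \frac{i \sqrt{1973}}{10287}$ ($p = \frac{2 i \sqrt{1973}}{20574} + \frac{5584}{16085} = 2 i \sqrt{1973} \cdot \frac{1}{20574} + 5584 \cdot \frac{1}{16085} = \frac{i \sqrt{1973}}{10287} + \frac{5584}{16085} = \frac{5584}{16085} + \frac{i \sqrt{1973}}{10287} \approx 0.34716 + 0.0043179 i$)
$H{\left(26 \right)} - p = 26^{2} - \left(\frac{5584}{16085} + \frac{i \sqrt{1973}}{10287}\right) = 676 - \left(\frac{5584}{16085} + \frac{i \sqrt{1973}}{10287}\right) = \frac{10867876}{16085} - \frac{i \sqrt{1973}}{10287}$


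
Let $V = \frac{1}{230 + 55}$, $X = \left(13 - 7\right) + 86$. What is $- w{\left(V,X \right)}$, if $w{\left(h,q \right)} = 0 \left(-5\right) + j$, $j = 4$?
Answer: $-4$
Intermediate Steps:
$X = 92$ ($X = 6 + 86 = 92$)
$V = \frac{1}{285} \approx 0.0035088$
$w{\left(h,q \right)} = 4$ ($w{\left(h,q \right)} = 0 \left(-5\right) + 4 = 0 + 4 = 4$)
$- w{\left(V,X \right)} = \left(-1\right) 4 = -4$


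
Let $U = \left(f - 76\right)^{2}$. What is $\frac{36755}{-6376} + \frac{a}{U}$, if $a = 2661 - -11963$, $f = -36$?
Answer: $- \frac{718383}{156212} \approx -4.5988$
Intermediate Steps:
$a = 14624$ ($a = 2661 + 11963 = 14624$)
$U = 12544$ ($U = \left(-36 - 76\right)^{2} = \left(-112\right)^{2} = 12544$)
$\frac{36755}{-6376} + \frac{a}{U} = \frac{36755}{-6376} + \frac{14624}{12544} = 36755 \left(- \frac{1}{6376}\right) + 14624 \cdot \frac{1}{12544} = - \frac{36755}{6376} + \frac{457}{392} = - \frac{718383}{156212}$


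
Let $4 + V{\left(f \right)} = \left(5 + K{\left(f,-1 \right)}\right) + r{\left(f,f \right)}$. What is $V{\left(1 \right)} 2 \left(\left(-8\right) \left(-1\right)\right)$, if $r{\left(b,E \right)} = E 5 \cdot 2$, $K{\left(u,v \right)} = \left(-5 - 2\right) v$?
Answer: $288$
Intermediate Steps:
$K{\left(u,v \right)} = - 7 v$
$r{\left(b,E \right)} = 10 E$ ($r{\left(b,E \right)} = 5 E 2 = 10 E$)
$V{\left(f \right)} = 8 + 10 f$ ($V{\left(f \right)} = -4 + \left(\left(5 - -7\right) + 10 f\right) = -4 + \left(\left(5 + 7\right) + 10 f\right) = -4 + \left(12 + 10 f\right) = 8 + 10 f$)
$V{\left(1 \right)} 2 \left(\left(-8\right) \left(-1\right)\right) = \left(8 + 10 \cdot 1\right) 2 \left(\left(-8\right) \left(-1\right)\right) = \left(8 + 10\right) 2 \cdot 8 = 18 \cdot 2 \cdot 8 = 36 \cdot 8 = 288$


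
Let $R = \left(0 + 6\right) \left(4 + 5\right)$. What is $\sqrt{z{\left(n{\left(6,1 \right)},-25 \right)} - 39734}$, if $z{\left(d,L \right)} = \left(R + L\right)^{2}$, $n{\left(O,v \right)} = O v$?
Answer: $i \sqrt{38893} \approx 197.21 i$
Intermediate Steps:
$R = 54$ ($R = 6 \cdot 9 = 54$)
$z{\left(d,L \right)} = \left(54 + L\right)^{2}$
$\sqrt{z{\left(n{\left(6,1 \right)},-25 \right)} - 39734} = \sqrt{\left(54 - 25\right)^{2} - 39734} = \sqrt{29^{2} - 39734} = \sqrt{841 - 39734} = \sqrt{-38893} = i \sqrt{38893}$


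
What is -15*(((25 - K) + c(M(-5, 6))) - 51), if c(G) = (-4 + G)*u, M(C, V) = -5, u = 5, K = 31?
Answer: 1530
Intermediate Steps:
c(G) = -20 + 5*G (c(G) = (-4 + G)*5 = -20 + 5*G)
-15*(((25 - K) + c(M(-5, 6))) - 51) = -15*(((25 - 1*31) + (-20 + 5*(-5))) - 51) = -15*(((25 - 31) + (-20 - 25)) - 51) = -15*((-6 - 45) - 51) = -15*(-51 - 51) = -15*(-102) = 1530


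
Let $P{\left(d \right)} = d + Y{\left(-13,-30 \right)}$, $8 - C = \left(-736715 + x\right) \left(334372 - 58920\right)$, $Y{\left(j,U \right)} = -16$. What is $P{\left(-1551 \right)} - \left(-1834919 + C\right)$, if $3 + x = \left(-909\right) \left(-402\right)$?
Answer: $-102273494256$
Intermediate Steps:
$x = 365415$ ($x = -3 - -365418 = -3 + 365418 = 365415$)
$C = 102275327608$ ($C = 8 - \left(-736715 + 365415\right) \left(334372 - 58920\right) = 8 - \left(-371300\right) 275452 = 8 - -102275327600 = 8 + 102275327600 = 102275327608$)
$P{\left(d \right)} = -16 + d$ ($P{\left(d \right)} = d - 16 = -16 + d$)
$P{\left(-1551 \right)} - \left(-1834919 + C\right) = \left(-16 - 1551\right) + \left(1834919 - 102275327608\right) = -1567 + \left(1834919 - 102275327608\right) = -1567 - 102273492689 = -102273494256$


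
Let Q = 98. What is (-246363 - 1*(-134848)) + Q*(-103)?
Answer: -121609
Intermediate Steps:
(-246363 - 1*(-134848)) + Q*(-103) = (-246363 - 1*(-134848)) + 98*(-103) = (-246363 + 134848) - 10094 = -111515 - 10094 = -121609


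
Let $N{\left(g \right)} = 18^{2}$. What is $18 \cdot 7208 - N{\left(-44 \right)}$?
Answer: $129420$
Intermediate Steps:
$N{\left(g \right)} = 324$
$18 \cdot 7208 - N{\left(-44 \right)} = 18 \cdot 7208 - 324 = 129744 - 324 = 129420$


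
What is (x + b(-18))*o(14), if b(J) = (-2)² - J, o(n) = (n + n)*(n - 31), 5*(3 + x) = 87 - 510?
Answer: 156128/5 ≈ 31226.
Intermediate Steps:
x = -438/5 (x = -3 + (87 - 510)/5 = -3 + (⅕)*(-423) = -3 - 423/5 = -438/5 ≈ -87.600)
o(n) = 2*n*(-31 + n) (o(n) = (2*n)*(-31 + n) = 2*n*(-31 + n))
b(J) = 4 - J
(x + b(-18))*o(14) = (-438/5 + (4 - 1*(-18)))*(2*14*(-31 + 14)) = (-438/5 + (4 + 18))*(2*14*(-17)) = (-438/5 + 22)*(-476) = -328/5*(-476) = 156128/5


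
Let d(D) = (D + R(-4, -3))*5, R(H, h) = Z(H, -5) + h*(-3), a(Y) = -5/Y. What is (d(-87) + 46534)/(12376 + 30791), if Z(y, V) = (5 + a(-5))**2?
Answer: 46324/43167 ≈ 1.0731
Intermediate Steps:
Z(y, V) = 36 (Z(y, V) = (5 - 5/(-5))**2 = (5 - 5*(-1/5))**2 = (5 + 1)**2 = 6**2 = 36)
R(H, h) = 36 - 3*h (R(H, h) = 36 + h*(-3) = 36 - 3*h)
d(D) = 225 + 5*D (d(D) = (D + (36 - 3*(-3)))*5 = (D + (36 + 9))*5 = (D + 45)*5 = (45 + D)*5 = 225 + 5*D)
(d(-87) + 46534)/(12376 + 30791) = ((225 + 5*(-87)) + 46534)/(12376 + 30791) = ((225 - 435) + 46534)/43167 = (-210 + 46534)*(1/43167) = 46324*(1/43167) = 46324/43167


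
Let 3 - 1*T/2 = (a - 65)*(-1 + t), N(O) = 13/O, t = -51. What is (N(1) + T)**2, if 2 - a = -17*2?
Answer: 8982009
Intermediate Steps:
a = 36 (a = 2 - (-17)*2 = 2 - 1*(-34) = 2 + 34 = 36)
T = -3010 (T = 6 - 2*(36 - 65)*(-1 - 51) = 6 - (-58)*(-52) = 6 - 2*1508 = 6 - 3016 = -3010)
(N(1) + T)**2 = (13/1 - 3010)**2 = (13*1 - 3010)**2 = (13 - 3010)**2 = (-2997)**2 = 8982009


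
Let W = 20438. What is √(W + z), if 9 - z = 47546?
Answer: 3*I*√3011 ≈ 164.62*I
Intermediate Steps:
z = -47537 (z = 9 - 1*47546 = 9 - 47546 = -47537)
√(W + z) = √(20438 - 47537) = √(-27099) = 3*I*√3011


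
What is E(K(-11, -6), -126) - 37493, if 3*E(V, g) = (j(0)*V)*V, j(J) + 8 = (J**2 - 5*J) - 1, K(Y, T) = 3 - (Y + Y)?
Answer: -39368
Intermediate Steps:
K(Y, T) = 3 - 2*Y
j(J) = -9 + J**2 - 5*J (j(J) = -8 + ((J**2 - 5*J) - 1) = -8 + (-1 + J**2 - 5*J) = -9 + J**2 - 5*J)
E(V, g) = -3*V**2 (E(V, g) = (((-9 + 0**2 - 5*0)*V)*V)/3 = (((-9 + 0 + 0)*V)*V)/3 = ((-9*V)*V)/3 = (-9*V**2)/3 = -3*V**2)
E(K(-11, -6), -126) - 37493 = -3*(3 - 2*(-11))**2 - 37493 = -3*(3 + 22)**2 - 37493 = -3*25**2 - 37493 = -3*625 - 37493 = -1875 - 37493 = -39368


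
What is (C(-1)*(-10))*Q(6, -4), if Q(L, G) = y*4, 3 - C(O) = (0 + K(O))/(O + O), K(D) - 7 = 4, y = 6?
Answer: -2040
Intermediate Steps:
K(D) = 11 (K(D) = 7 + 4 = 11)
C(O) = 3 - 11/(2*O) (C(O) = 3 - (0 + 11)/(O + O) = 3 - 11/(2*O))
Q(L, G) = 24 (Q(L, G) = 6*4 = 24)
(C(-1)*(-10))*Q(6, -4) = ((3 - 11/2/(-1))*(-10))*24 = ((3 - 11/2*(-1))*(-10))*24 = ((3 + 11/2)*(-10))*24 = ((17/2)*(-10))*24 = -85*24 = -2040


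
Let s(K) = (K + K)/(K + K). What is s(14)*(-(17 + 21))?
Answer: -38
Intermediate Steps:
s(K) = 1 (s(K) = (2*K)/((2*K)) = (2*K)*(1/(2*K)) = 1)
s(14)*(-(17 + 21)) = 1*(-(17 + 21)) = 1*(-1*38) = 1*(-38) = -38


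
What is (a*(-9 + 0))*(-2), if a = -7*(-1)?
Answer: 126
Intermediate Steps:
a = 7
(a*(-9 + 0))*(-2) = (7*(-9 + 0))*(-2) = (7*(-9))*(-2) = -63*(-2) = 126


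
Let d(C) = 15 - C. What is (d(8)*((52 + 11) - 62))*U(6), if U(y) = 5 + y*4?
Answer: 203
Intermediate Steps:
U(y) = 5 + 4*y
(d(8)*((52 + 11) - 62))*U(6) = ((15 - 1*8)*((52 + 11) - 62))*(5 + 4*6) = ((15 - 8)*(63 - 62))*(5 + 24) = (7*1)*29 = 7*29 = 203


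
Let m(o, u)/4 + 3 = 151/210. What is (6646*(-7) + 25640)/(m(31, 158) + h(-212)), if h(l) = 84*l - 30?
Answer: 1096305/936974 ≈ 1.1700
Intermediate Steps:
h(l) = -30 + 84*l
m(o, u) = -958/105 (m(o, u) = -12 + 4*(151/210) = -12 + 302/105 = -958/105)
(6646*(-7) + 25640)/(m(31, 158) + h(-212)) = (6646*(-7) + 25640)/(-958/105 + (-30 + 84*(-212))) = (-46522 + 25640)/(-958/105 + (-30 - 17808)) = -20882/(-958/105 - 17838) = -20882/(-1873948/105) = -20882*(-105/1873948) = 1096305/936974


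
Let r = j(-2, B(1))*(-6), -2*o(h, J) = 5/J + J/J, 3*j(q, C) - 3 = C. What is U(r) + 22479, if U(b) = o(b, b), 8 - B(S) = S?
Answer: 179829/8 ≈ 22479.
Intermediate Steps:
B(S) = 8 - S
j(q, C) = 1 + C/3
o(h, J) = -½ - 5/(2*J) (o(h, J) = -(5/J + J/J)/2 = -(5/J + 1)/2 = -(1 + 5/J)/2 = -½ - 5/(2*J))
r = -20 (r = (1 + (8 - 1*1)/3)*(-6) = (1 + (8 - 1)/3)*(-6) = (1 + (⅓)*7)*(-6) = (1 + 7/3)*(-6) = (10/3)*(-6) = -20)
U(b) = (-5 - b)/(2*b)
U(r) + 22479 = (½)*(-5 - 1*(-20))/(-20) + 22479 = (½)*(-1/20)*(-5 + 20) + 22479 = (½)*(-1/20)*15 + 22479 = -3/8 + 22479 = 179829/8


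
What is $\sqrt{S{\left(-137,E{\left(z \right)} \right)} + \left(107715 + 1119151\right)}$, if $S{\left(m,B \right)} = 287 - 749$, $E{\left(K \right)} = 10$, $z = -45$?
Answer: $2 \sqrt{306601} \approx 1107.4$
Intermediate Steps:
$S{\left(m,B \right)} = -462$ ($S{\left(m,B \right)} = 287 - 749 = -462$)
$\sqrt{S{\left(-137,E{\left(z \right)} \right)} + \left(107715 + 1119151\right)} = \sqrt{-462 + \left(107715 + 1119151\right)} = \sqrt{-462 + 1226866} = \sqrt{1226404} = 2 \sqrt{306601}$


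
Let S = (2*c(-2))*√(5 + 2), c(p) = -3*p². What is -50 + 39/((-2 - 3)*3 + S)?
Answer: -21085/423 - 104*√7/423 ≈ -50.497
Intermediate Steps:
S = -24*√7 (S = (2*(-3*(-2)²))*√(5 + 2) = (2*(-3*4))*√7 = (2*(-12))*√7 = -24*√7 ≈ -63.498)
-50 + 39/((-2 - 3)*3 + S) = -50 + 39/((-2 - 3)*3 - 24*√7) = -50 + 39/(-5*3 - 24*√7) = -50 + 39/(-15 - 24*√7)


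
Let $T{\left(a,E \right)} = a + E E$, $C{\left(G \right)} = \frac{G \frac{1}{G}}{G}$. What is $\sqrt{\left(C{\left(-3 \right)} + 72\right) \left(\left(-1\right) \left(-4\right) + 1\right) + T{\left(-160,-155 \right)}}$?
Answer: $\frac{13 \sqrt{1290}}{3} \approx 155.64$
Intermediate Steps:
$C{\left(G \right)} = \frac{1}{G}$ ($C{\left(G \right)} = 1 \frac{1}{G} = \frac{1}{G}$)
$T{\left(a,E \right)} = a + E^{2}$
$\sqrt{\left(C{\left(-3 \right)} + 72\right) \left(\left(-1\right) \left(-4\right) + 1\right) + T{\left(-160,-155 \right)}} = \sqrt{\left(\frac{1}{-3} + 72\right) \left(\left(-1\right) \left(-4\right) + 1\right) - \left(160 - \left(-155\right)^{2}\right)} = \sqrt{\left(- \frac{1}{3} + 72\right) \left(4 + 1\right) + \left(-160 + 24025\right)} = \sqrt{\frac{215}{3} \cdot 5 + 23865} = \sqrt{\frac{1075}{3} + 23865} = \sqrt{\frac{72670}{3}} = \frac{13 \sqrt{1290}}{3}$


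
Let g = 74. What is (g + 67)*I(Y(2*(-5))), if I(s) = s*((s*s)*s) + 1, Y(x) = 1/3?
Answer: 3854/27 ≈ 142.74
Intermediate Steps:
Y(x) = ⅓
I(s) = 1 + s⁴ (I(s) = s*(s²*s) + 1 = s*s³ + 1 = s⁴ + 1 = 1 + s⁴)
(g + 67)*I(Y(2*(-5))) = (74 + 67)*(1 + (⅓)⁴) = 141*(1 + 1/81) = 141*(82/81) = 3854/27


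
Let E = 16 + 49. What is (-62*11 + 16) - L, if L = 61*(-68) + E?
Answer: 3417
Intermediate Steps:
E = 65
L = -4083 (L = 61*(-68) + 65 = -4148 + 65 = -4083)
(-62*11 + 16) - L = (-62*11 + 16) - 1*(-4083) = (-682 + 16) + 4083 = -666 + 4083 = 3417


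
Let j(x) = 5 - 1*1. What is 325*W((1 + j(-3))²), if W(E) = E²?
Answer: 203125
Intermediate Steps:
j(x) = 4 (j(x) = 5 - 1 = 4)
325*W((1 + j(-3))²) = 325*((1 + 4)²)² = 325*(5²)² = 325*25² = 325*625 = 203125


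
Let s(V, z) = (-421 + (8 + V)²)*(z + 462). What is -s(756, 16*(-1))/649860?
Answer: -8671355/21662 ≈ -400.30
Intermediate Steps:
s(V, z) = (-421 + (8 + V)²)*(462 + z)
-s(756, 16*(-1))/649860 = -(-194502 - 6736*(-1) + 462*(8 + 756)² + (16*(-1))*(8 + 756)²)/649860 = -(-194502 - 421*(-16) + 462*764² - 16*764²)*(1/649860) = -(-194502 + 6736 + 462*583696 - 16*583696)*(1/649860) = -(-194502 + 6736 + 269667552 - 9339136)*(1/649860) = -1*260140650*(1/649860) = -260140650*1/649860 = -8671355/21662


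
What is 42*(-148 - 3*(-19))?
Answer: -3822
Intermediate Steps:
42*(-148 - 3*(-19)) = 42*(-148 + 57) = 42*(-91) = -3822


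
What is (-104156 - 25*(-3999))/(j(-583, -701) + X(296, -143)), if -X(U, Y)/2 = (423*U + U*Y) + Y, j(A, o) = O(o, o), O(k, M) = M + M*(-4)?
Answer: 4181/163371 ≈ 0.025592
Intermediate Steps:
O(k, M) = -3*M (O(k, M) = M - 4*M = -3*M)
j(A, o) = -3*o
X(U, Y) = -846*U - 2*Y - 2*U*Y (X(U, Y) = -2*((423*U + U*Y) + Y) = -2*(Y + 423*U + U*Y) = -846*U - 2*Y - 2*U*Y)
(-104156 - 25*(-3999))/(j(-583, -701) + X(296, -143)) = (-104156 - 25*(-3999))/(-3*(-701) + (-846*296 - 2*(-143) - 2*296*(-143))) = (-104156 + 99975)/(2103 + (-250416 + 286 + 84656)) = -4181/(2103 - 165474) = -4181/(-163371) = -4181*(-1/163371) = 4181/163371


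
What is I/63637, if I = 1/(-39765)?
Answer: -1/2530525305 ≈ -3.9518e-10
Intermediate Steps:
I = -1/39765 ≈ -2.5148e-5
I/63637 = -1/39765/63637 = -1/39765*1/63637 = -1/2530525305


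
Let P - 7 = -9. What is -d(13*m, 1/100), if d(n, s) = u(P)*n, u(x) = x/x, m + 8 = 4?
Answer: 52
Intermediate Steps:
m = -4 (m = -8 + 4 = -4)
P = -2 (P = 7 - 9 = -2)
u(x) = 1
d(n, s) = n (d(n, s) = 1*n = n)
-d(13*m, 1/100) = -13*(-4) = -1*(-52) = 52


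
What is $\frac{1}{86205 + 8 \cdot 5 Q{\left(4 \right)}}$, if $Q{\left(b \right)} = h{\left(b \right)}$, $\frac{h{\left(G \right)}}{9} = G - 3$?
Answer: $\frac{1}{86565} \approx 1.1552 \cdot 10^{-5}$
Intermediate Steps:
$h{\left(G \right)} = -27 + 9 G$ ($h{\left(G \right)} = 9 \left(G - 3\right) = 9 \left(-3 + G\right) = -27 + 9 G$)
$Q{\left(b \right)} = -27 + 9 b$
$\frac{1}{86205 + 8 \cdot 5 Q{\left(4 \right)}} = \frac{1}{86205 + 8 \cdot 5 \left(-27 + 9 \cdot 4\right)} = \frac{1}{86205 + 40 \left(-27 + 36\right)} = \frac{1}{86205 + 40 \cdot 9} = \frac{1}{86205 + 360} = \frac{1}{86565}$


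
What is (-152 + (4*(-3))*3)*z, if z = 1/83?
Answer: -188/83 ≈ -2.2651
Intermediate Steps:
z = 1/83 ≈ 0.012048
(-152 + (4*(-3))*3)*z = (-152 + (4*(-3))*3)*(1/83) = (-152 - 12*3)*(1/83) = (-152 - 36)*(1/83) = -188*1/83 = -188/83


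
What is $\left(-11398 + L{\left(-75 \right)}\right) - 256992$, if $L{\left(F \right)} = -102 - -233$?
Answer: $-268259$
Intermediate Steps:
$L{\left(F \right)} = 131$ ($L{\left(F \right)} = -102 + 233 = 131$)
$\left(-11398 + L{\left(-75 \right)}\right) - 256992 = \left(-11398 + 131\right) - 256992 = -11267 - 256992 = -268259$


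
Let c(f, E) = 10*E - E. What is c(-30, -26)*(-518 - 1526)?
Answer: 478296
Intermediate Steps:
c(f, E) = 9*E
c(-30, -26)*(-518 - 1526) = (9*(-26))*(-518 - 1526) = -234*(-2044) = 478296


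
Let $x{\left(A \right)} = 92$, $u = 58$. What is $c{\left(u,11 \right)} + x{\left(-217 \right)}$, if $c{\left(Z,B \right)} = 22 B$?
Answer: $334$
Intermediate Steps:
$c{\left(u,11 \right)} + x{\left(-217 \right)} = 22 \cdot 11 + 92 = 242 + 92 = 334$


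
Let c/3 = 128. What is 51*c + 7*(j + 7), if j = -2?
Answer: 19619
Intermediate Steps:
c = 384 (c = 3*128 = 384)
51*c + 7*(j + 7) = 51*384 + 7*(-2 + 7) = 19584 + 7*5 = 19584 + 35 = 19619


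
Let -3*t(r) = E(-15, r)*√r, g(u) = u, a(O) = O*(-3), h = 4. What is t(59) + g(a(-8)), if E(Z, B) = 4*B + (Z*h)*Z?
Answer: 24 - 1136*√59/3 ≈ -2884.6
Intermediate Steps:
E(Z, B) = 4*B + 4*Z² (E(Z, B) = 4*B + (Z*4)*Z = 4*B + (4*Z)*Z = 4*B + 4*Z²)
a(O) = -3*O
t(r) = -√r*(900 + 4*r)/3 (t(r) = -(4*r + 4*(-15)²)*√r/3 = -(4*r + 4*225)*√r/3 = -(4*r + 900)*√r/3 = -(900 + 4*r)*√r/3 = -√r*(900 + 4*r)/3)
t(59) + g(a(-8)) = 4*√59*(-225 - 1*59)/3 - 3*(-8) = 4*√59*(-225 - 59)/3 + 24 = (4/3)*√59*(-284) + 24 = -1136*√59/3 + 24 = 24 - 1136*√59/3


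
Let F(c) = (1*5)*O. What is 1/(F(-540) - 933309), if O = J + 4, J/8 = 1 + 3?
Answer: -1/933129 ≈ -1.0717e-6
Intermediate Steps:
J = 32 (J = 8*(1 + 3) = 8*4 = 32)
O = 36 (O = 32 + 4 = 36)
F(c) = 180 (F(c) = (1*5)*36 = 5*36 = 180)
1/(F(-540) - 933309) = 1/(180 - 933309) = 1/(-933129) = -1/933129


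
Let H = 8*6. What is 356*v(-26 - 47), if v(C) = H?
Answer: 17088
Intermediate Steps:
H = 48
v(C) = 48
356*v(-26 - 47) = 356*48 = 17088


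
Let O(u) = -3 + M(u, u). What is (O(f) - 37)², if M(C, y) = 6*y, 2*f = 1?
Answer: 1369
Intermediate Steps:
f = ½ (f = (½)*1 = ½ ≈ 0.50000)
O(u) = -3 + 6*u
(O(f) - 37)² = ((-3 + 6*(½)) - 37)² = ((-3 + 3) - 37)² = (0 - 37)² = (-37)² = 1369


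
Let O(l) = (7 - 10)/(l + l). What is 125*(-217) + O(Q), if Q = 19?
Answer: -1030753/38 ≈ -27125.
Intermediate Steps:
O(l) = -3/(2*l) (O(l) = -3*1/(2*l) = -3/(2*l))
125*(-217) + O(Q) = 125*(-217) - 3/2/19 = -27125 - 3/2*1/19 = -27125 - 3/38 = -1030753/38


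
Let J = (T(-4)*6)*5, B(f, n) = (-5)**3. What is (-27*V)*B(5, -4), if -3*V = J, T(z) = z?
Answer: 135000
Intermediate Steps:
B(f, n) = -125
J = -120 (J = -4*6*5 = -24*5 = -120)
V = 40 (V = -1/3*(-120) = 40)
(-27*V)*B(5, -4) = -27*40*(-125) = -1080*(-125) = 135000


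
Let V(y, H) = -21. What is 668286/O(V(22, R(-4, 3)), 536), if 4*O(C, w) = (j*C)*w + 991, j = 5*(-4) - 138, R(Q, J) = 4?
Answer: 2673144/1779439 ≈ 1.5022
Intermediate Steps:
j = -158 (j = -20 - 138 = -158)
O(C, w) = 991/4 - 79*C*w/2 (O(C, w) = ((-158*C)*w + 991)/4 = (-158*C*w + 991)/4 = (991 - 158*C*w)/4 = 991/4 - 79*C*w/2)
668286/O(V(22, R(-4, 3)), 536) = 668286/(991/4 - 79/2*(-21)*536) = 668286/(991/4 + 444612) = 668286/(1779439/4) = 668286*(4/1779439) = 2673144/1779439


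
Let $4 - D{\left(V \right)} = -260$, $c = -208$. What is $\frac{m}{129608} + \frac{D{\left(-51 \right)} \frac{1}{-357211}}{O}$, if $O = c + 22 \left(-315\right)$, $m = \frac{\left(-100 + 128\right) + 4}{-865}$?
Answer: $- \frac{3249714056}{17866081121208035} \approx -1.8189 \cdot 10^{-7}$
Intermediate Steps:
$D{\left(V \right)} = 264$ ($D{\left(V \right)} = 4 - -260 = 4 + 260 = 264$)
$m = - \frac{32}{865}$ ($m = \left(28 + 4\right) \left(- \frac{1}{865}\right) = 32 \left(- \frac{1}{865}\right) = - \frac{32}{865} \approx -0.036994$)
$O = -7138$ ($O = -208 + 22 \left(-315\right) = -208 - 6930 = -7138$)
$\frac{m}{129608} + \frac{D{\left(-51 \right)} \frac{1}{-357211}}{O} = - \frac{32}{865 \cdot 129608} + \frac{264 \frac{1}{-357211}}{-7138} = \left(- \frac{32}{865}\right) \frac{1}{129608} + 264 \left(- \frac{1}{357211}\right) \left(- \frac{1}{7138}\right) = - \frac{4}{14013865} - - \frac{132}{1274886059} = - \frac{4}{14013865} + \frac{132}{1274886059} = - \frac{3249714056}{17866081121208035}$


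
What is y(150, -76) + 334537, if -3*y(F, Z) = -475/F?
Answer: 6021685/18 ≈ 3.3454e+5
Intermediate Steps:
y(F, Z) = 475/(3*F) (y(F, Z) = -(-475)/(3*F) = 475/(3*F))
y(150, -76) + 334537 = (475/3)/150 + 334537 = (475/3)*(1/150) + 334537 = 19/18 + 334537 = 6021685/18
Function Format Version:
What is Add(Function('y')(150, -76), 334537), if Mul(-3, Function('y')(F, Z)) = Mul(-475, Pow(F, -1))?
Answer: Rational(6021685, 18) ≈ 3.3454e+5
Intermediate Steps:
Function('y')(F, Z) = Mul(Rational(475, 3), Pow(F, -1)) (Function('y')(F, Z) = Mul(Rational(-1, 3), Mul(-475, Pow(F, -1))) = Mul(Rational(475, 3), Pow(F, -1)))
Add(Function('y')(150, -76), 334537) = Add(Mul(Rational(475, 3), Pow(150, -1)), 334537) = Add(Mul(Rational(475, 3), Rational(1, 150)), 334537) = Add(Rational(19, 18), 334537) = Rational(6021685, 18)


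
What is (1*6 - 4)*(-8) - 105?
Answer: -121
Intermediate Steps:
(1*6 - 4)*(-8) - 105 = (6 - 4)*(-8) - 105 = 2*(-8) - 105 = -16 - 105 = -121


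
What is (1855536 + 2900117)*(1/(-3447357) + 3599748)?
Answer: 59015829775548745855/3447357 ≈ 1.7119e+13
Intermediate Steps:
(1855536 + 2900117)*(1/(-3447357) + 3599748) = 4755653*(-1/3447357 + 3599748) = 4755653*(12409616466035/3447357) = 59015829775548745855/3447357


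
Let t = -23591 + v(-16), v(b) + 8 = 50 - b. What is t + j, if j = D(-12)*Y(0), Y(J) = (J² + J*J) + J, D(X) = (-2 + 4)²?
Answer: -23533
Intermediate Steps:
v(b) = 42 - b (v(b) = -8 + (50 - b) = 42 - b)
t = -23533 (t = -23591 + (42 - 1*(-16)) = -23591 + (42 + 16) = -23591 + 58 = -23533)
D(X) = 4 (D(X) = 2² = 4)
Y(J) = J + 2*J² (Y(J) = (J² + J²) + J = 2*J² + J = J + 2*J²)
j = 0 (j = 4*(0*(1 + 2*0)) = 4*(0*(1 + 0)) = 4*(0*1) = 4*0 = 0)
t + j = -23533 + 0 = -23533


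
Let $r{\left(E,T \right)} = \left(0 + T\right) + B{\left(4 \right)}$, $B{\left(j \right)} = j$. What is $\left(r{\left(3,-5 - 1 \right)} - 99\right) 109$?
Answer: $-11009$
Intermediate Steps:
$r{\left(E,T \right)} = 4 + T$ ($r{\left(E,T \right)} = \left(0 + T\right) + 4 = T + 4 = 4 + T$)
$\left(r{\left(3,-5 - 1 \right)} - 99\right) 109 = \left(\left(4 - 6\right) - 99\right) 109 = \left(-2 - 99\right) 109 = \left(-101\right) 109 = -11009$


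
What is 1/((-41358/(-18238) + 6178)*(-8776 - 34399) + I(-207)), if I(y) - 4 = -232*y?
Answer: -829/221164789213 ≈ -3.7483e-9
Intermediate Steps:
I(y) = 4 - 232*y
1/((-41358/(-18238) + 6178)*(-8776 - 34399) + I(-207)) = 1/((-41358/(-18238) + 6178)*(-8776 - 34399) + (4 - 232*(-207))) = 1/((-41358*(-1/18238) + 6178)*(-43175) + (4 + 48024)) = 1/((20679/9119 + 6178)*(-43175) + 48028) = 1/((56357861/9119)*(-43175) + 48028) = 1/(-221204604425/829 + 48028) = 1/(-221164789213/829) = -829/221164789213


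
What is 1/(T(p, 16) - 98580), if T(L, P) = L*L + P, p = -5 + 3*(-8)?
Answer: -1/97723 ≈ -1.0233e-5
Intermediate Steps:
p = -29 (p = -5 - 24 = -29)
T(L, P) = P + L² (T(L, P) = L² + P = P + L²)
1/(T(p, 16) - 98580) = 1/((16 + (-29)²) - 98580) = 1/((16 + 841) - 98580) = 1/(857 - 98580) = 1/(-97723) = -1/97723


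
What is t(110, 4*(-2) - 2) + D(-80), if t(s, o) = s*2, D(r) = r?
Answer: 140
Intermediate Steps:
t(s, o) = 2*s
t(110, 4*(-2) - 2) + D(-80) = 2*110 - 80 = 220 - 80 = 140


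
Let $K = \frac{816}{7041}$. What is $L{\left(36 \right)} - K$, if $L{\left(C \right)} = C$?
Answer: $\frac{84220}{2347} \approx 35.884$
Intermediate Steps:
$K = \frac{272}{2347}$ ($K = 816 \cdot \frac{1}{7041} = \frac{272}{2347} \approx 0.11589$)
$L{\left(36 \right)} - K = 36 - \frac{272}{2347} = \frac{84220}{2347}$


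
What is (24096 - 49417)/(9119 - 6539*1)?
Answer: -25321/2580 ≈ -9.8143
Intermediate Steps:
(24096 - 49417)/(9119 - 6539*1) = -25321/(9119 - 6539) = -25321/2580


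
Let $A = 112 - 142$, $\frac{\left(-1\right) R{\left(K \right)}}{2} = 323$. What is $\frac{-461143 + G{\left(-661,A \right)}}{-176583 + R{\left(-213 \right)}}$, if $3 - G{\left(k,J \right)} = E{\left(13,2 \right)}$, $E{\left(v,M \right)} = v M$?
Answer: $\frac{461166}{177229} \approx 2.6021$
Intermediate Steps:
$R{\left(K \right)} = -646$ ($R{\left(K \right)} = \left(-2\right) 323 = -646$)
$E{\left(v,M \right)} = M v$
$A = -30$
$G{\left(k,J \right)} = -23$ ($G{\left(k,J \right)} = 3 - 2 \cdot 13 = 3 - 26 = -23$)
$\frac{-461143 + G{\left(-661,A \right)}}{-176583 + R{\left(-213 \right)}} = \frac{-461143 - 23}{-176583 - 646} = - \frac{461166}{-177229} = \left(-461166\right) \left(- \frac{1}{177229}\right) = \frac{461166}{177229}$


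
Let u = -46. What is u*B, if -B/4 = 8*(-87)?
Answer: -128064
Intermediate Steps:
B = 2784 (B = -32*(-87) = -4*(-696) = 2784)
u*B = -46*2784 = -128064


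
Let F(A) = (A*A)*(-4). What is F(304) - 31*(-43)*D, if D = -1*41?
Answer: -424317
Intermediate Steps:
D = -41
F(A) = -4*A**2 (F(A) = A**2*(-4) = -4*A**2)
F(304) - 31*(-43)*D = -4*304**2 - 31*(-43)*(-41) = -4*92416 - (-1333)*(-41) = -369664 - 1*54653 = -369664 - 54653 = -424317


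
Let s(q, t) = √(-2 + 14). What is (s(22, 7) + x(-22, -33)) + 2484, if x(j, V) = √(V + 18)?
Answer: 2484 + 2*√3 + I*√15 ≈ 2487.5 + 3.873*I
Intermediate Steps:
s(q, t) = 2*√3 (s(q, t) = √12 = 2*√3)
x(j, V) = √(18 + V)
(s(22, 7) + x(-22, -33)) + 2484 = (2*√3 + √(18 - 33)) + 2484 = (2*√3 + √(-15)) + 2484 = (2*√3 + I*√15) + 2484 = 2484 + 2*√3 + I*√15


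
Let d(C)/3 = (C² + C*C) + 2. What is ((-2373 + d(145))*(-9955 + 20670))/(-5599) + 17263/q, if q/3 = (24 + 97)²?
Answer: -5296046249218/22356807 ≈ -2.3689e+5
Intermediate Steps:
d(C) = 6 + 6*C² (d(C) = 3*((C² + C*C) + 2) = 3*((C² + C²) + 2) = 3*(2*C² + 2) = 3*(2 + 2*C²) = 6 + 6*C²)
q = 43923 (q = 3*(24 + 97)² = 3*121² = 3*14641 = 43923)
((-2373 + d(145))*(-9955 + 20670))/(-5599) + 17263/q = ((-2373 + (6 + 6*145²))*(-9955 + 20670))/(-5599) + 17263/43923 = ((-2373 + (6 + 6*21025))*10715)*(-1/5599) + 17263*(1/43923) = ((-2373 + (6 + 126150))*10715)*(-1/5599) + 17263/43923 = ((-2373 + 126156)*10715)*(-1/5599) + 17263/43923 = (123783*10715)*(-1/5599) + 17263/43923 = 1326334845*(-1/5599) + 17263/43923 = -120575895/509 + 17263/43923 = -5296046249218/22356807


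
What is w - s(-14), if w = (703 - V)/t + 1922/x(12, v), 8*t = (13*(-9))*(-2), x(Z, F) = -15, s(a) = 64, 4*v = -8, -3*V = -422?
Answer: -303454/1755 ≈ -172.91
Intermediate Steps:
V = 422/3 (V = -⅓*(-422) = 422/3 ≈ 140.67)
v = -2 (v = (¼)*(-8) = -2)
t = 117/4 (t = ((13*(-9))*(-2))/8 = (-117*(-2))/8 = (⅛)*234 = 117/4 ≈ 29.250)
w = -191134/1755 (w = (703 - 1*422/3)/(117/4) + 1922/(-15) = (703 - 422/3)*(4/117) + 1922*(-1/15) = (1687/3)*(4/117) - 1922/15 = 6748/351 - 1922/15 = -191134/1755 ≈ -108.91)
w - s(-14) = -191134/1755 - 1*64 = -191134/1755 - 64 = -303454/1755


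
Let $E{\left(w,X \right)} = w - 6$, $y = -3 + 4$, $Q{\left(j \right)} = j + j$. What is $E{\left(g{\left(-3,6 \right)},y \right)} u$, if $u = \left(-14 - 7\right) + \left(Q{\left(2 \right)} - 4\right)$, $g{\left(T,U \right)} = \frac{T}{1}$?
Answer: $189$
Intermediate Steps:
$g{\left(T,U \right)} = T$ ($g{\left(T,U \right)} = T 1 = T$)
$Q{\left(j \right)} = 2 j$
$y = 1$
$E{\left(w,X \right)} = -6 + w$ ($E{\left(w,X \right)} = w - 6 = -6 + w$)
$u = -21$ ($u = \left(-14 - 7\right) + \left(2 \cdot 2 - 4\right) = -21 + \left(4 - 4\right) = -21 + 0 = -21$)
$E{\left(g{\left(-3,6 \right)},y \right)} u = \left(-6 - 3\right) \left(-21\right) = \left(-9\right) \left(-21\right) = 189$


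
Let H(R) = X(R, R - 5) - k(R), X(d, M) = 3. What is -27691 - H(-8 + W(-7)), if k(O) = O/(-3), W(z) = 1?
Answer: -83075/3 ≈ -27692.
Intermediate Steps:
k(O) = -O/3 (k(O) = O*(-⅓) = -O/3)
H(R) = 3 + R/3 (H(R) = 3 - (-1)*R/3 = 3 + R/3)
-27691 - H(-8 + W(-7)) = -27691 - (3 + (-8 + 1)/3) = -27691 - (3 + (⅓)*(-7)) = -27691 - (3 - 7/3) = -27691 - 1*⅔ = -27691 - ⅔ = -83075/3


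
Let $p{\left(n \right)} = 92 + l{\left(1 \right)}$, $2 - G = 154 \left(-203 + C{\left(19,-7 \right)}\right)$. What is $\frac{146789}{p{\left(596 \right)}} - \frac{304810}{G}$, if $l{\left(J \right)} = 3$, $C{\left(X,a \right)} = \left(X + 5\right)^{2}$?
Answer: $\frac{846051711}{545680} \approx 1550.5$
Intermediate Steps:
$C{\left(X,a \right)} = \left(5 + X\right)^{2}$
$G = -57440$ ($G = 2 - 154 \left(-203 + \left(5 + 19\right)^{2}\right) = 2 - 154 \left(-203 + 24^{2}\right) = 2 - 154 \left(-203 + 576\right) = 2 - 154 \cdot 373 = 2 - 57442 = -57440$)
$p{\left(n \right)} = 95$ ($p{\left(n \right)} = 92 + 3 = 95$)
$\frac{146789}{p{\left(596 \right)}} - \frac{304810}{G} = \frac{146789}{95} - \frac{304810}{-57440} = 146789 \cdot \frac{1}{95} - - \frac{30481}{5744} = \frac{146789}{95} + \frac{30481}{5744} = \frac{846051711}{545680}$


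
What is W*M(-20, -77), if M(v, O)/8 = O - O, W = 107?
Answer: 0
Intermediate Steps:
M(v, O) = 0 (M(v, O) = 8*(O - O) = 8*0 = 0)
W*M(-20, -77) = 107*0 = 0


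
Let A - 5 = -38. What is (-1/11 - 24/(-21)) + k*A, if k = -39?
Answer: 99180/77 ≈ 1288.1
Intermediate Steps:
A = -33 (A = 5 - 38 = -33)
(-1/11 - 24/(-21)) + k*A = (-1/11 - 24/(-21)) - 39*(-33) = (-1*1/11 - 24*(-1/21)) + 1287 = (-1/11 + 8/7) + 1287 = 81/77 + 1287 = 99180/77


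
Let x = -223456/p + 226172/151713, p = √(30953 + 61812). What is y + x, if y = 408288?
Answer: 61942823516/151713 - 223456*√92765/92765 ≈ 4.0756e+5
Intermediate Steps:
p = √92765 ≈ 304.57
x = 226172/151713 - 223456*√92765/92765 (x = -223456*√92765/92765 + 226172/151713 = 226172/151713 - 223456*√92765/92765 ≈ -732.18)
y + x = 408288 + (226172/151713 - 223456*√92765/92765) = 61942823516/151713 - 223456*√92765/92765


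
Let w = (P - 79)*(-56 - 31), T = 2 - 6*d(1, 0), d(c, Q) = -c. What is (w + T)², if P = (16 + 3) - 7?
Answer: 34070569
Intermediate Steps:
P = 12 (P = 19 - 7 = 12)
T = 8 (T = 2 - (-6) = 2 - 6*(-1) = 2 + 6 = 8)
w = 5829 (w = (12 - 79)*(-56 - 31) = -67*(-87) = 5829)
(w + T)² = (5829 + 8)² = 5837² = 34070569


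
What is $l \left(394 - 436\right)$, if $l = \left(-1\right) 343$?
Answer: $14406$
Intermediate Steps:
$l = -343$
$l \left(394 - 436\right) = - 343 \left(394 - 436\right) = \left(-343\right) \left(-42\right) = 14406$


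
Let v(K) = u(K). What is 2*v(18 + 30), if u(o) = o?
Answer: 96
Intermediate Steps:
v(K) = K
2*v(18 + 30) = 2*(18 + 30) = 2*48 = 96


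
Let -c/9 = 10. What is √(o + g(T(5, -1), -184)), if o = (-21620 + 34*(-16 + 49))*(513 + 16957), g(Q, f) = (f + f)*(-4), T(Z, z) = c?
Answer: 6*I*√9947183 ≈ 18924.0*I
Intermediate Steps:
c = -90 (c = -9*10 = -90)
T(Z, z) = -90
g(Q, f) = -8*f (g(Q, f) = (2*f)*(-4) = -8*f)
o = -358100060 (o = (-21620 + 34*33)*17470 = (-21620 + 1122)*17470 = -20498*17470 = -358100060)
√(o + g(T(5, -1), -184)) = √(-358100060 - 8*(-184)) = √(-358100060 + 1472) = √(-358098588) = 6*I*√9947183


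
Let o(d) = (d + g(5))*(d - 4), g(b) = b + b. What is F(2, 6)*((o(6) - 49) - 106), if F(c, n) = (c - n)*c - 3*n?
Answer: 3198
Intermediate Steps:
g(b) = 2*b
o(d) = (-4 + d)*(10 + d) (o(d) = (d + 2*5)*(d - 4) = (d + 10)*(-4 + d) = (10 + d)*(-4 + d) = (-4 + d)*(10 + d))
F(c, n) = -3*n + c*(c - n) (F(c, n) = c*(c - n) - 3*n = -3*n + c*(c - n))
F(2, 6)*((o(6) - 49) - 106) = (2² - 3*6 - 1*2*6)*(((-40 + 6² + 6*6) - 49) - 106) = (4 - 18 - 12)*(((-40 + 36 + 36) - 49) - 106) = -26*((32 - 49) - 106) = -26*(-17 - 106) = -26*(-123) = 3198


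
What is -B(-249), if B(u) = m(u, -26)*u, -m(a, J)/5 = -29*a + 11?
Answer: -9003840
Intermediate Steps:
m(a, J) = -55 + 145*a (m(a, J) = -5*(-29*a + 11) = -5*(11 - 29*a) = -55 + 145*a)
B(u) = u*(-55 + 145*u) (B(u) = (-55 + 145*u)*u = u*(-55 + 145*u))
-B(-249) = -5*(-249)*(-11 + 29*(-249)) = -5*(-249)*(-11 - 7221) = -5*(-249)*(-7232) = -1*9003840 = -9003840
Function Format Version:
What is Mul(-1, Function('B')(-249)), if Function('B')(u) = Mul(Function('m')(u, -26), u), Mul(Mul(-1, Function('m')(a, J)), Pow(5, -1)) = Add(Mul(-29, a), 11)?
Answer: -9003840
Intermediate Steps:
Function('m')(a, J) = Add(-55, Mul(145, a)) (Function('m')(a, J) = Mul(-5, Add(Mul(-29, a), 11)) = Mul(-5, Add(11, Mul(-29, a))) = Add(-55, Mul(145, a)))
Function('B')(u) = Mul(u, Add(-55, Mul(145, u))) (Function('B')(u) = Mul(Add(-55, Mul(145, u)), u) = Mul(u, Add(-55, Mul(145, u))))
Mul(-1, Function('B')(-249)) = Mul(-1, Mul(5, -249, Add(-11, Mul(29, -249)))) = Mul(-1, Mul(5, -249, Add(-11, -7221))) = Mul(-1, Mul(5, -249, -7232)) = Mul(-1, 9003840) = -9003840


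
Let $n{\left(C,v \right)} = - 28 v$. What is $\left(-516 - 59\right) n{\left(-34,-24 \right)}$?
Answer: $-386400$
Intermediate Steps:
$\left(-516 - 59\right) n{\left(-34,-24 \right)} = \left(-516 - 59\right) \left(\left(-28\right) \left(-24\right)\right) = \left(-575\right) 672 = -386400$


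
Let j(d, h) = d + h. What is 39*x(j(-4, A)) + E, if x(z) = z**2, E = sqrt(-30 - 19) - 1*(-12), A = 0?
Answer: 636 + 7*I ≈ 636.0 + 7.0*I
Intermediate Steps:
E = 12 + 7*I (E = sqrt(-49) + 12 = 7*I + 12 = 12 + 7*I ≈ 12.0 + 7.0*I)
39*x(j(-4, A)) + E = 39*(-4 + 0)**2 + (12 + 7*I) = 39*(-4)**2 + (12 + 7*I) = 39*16 + (12 + 7*I) = 624 + (12 + 7*I) = 636 + 7*I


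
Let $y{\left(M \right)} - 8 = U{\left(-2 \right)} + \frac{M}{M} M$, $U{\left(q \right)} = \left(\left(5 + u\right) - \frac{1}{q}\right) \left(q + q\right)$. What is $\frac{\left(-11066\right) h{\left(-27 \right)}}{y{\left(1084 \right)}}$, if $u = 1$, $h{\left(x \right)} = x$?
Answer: $\frac{149391}{533} \approx 280.28$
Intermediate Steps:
$U{\left(q \right)} = 2 q \left(6 - \frac{1}{q}\right)$ ($U{\left(q \right)} = \left(\left(5 + 1\right) - \frac{1}{q}\right) \left(q + q\right) = \left(6 - \frac{1}{q}\right) 2 q = 2 q \left(6 - \frac{1}{q}\right)$)
$y{\left(M \right)} = -18 + M$ ($y{\left(M \right)} = 8 + \left(\left(-2 + 12 \left(-2\right)\right) + \frac{M}{M} M\right) = 8 + \left(\left(-2 - 24\right) + 1 M\right) = 8 + \left(-26 + M\right) = -18 + M$)
$\frac{\left(-11066\right) h{\left(-27 \right)}}{y{\left(1084 \right)}} = \frac{\left(-11066\right) \left(-27\right)}{-18 + 1084} = \frac{298782}{1066} = 298782 \cdot \frac{1}{1066} = \frac{149391}{533}$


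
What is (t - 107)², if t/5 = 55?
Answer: 28224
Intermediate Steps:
t = 275 (t = 5*55 = 275)
(t - 107)² = (275 - 107)² = 168² = 28224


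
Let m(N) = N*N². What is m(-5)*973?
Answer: -121625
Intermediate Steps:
m(N) = N³
m(-5)*973 = (-5)³*973 = -125*973 = -121625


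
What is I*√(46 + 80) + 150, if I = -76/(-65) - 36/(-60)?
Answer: 150 + 69*√14/13 ≈ 169.86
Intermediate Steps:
I = 23/13 (I = -76*(-1/65) - 36*(-1/60) = 76/65 + ⅗ = 23/13 ≈ 1.7692)
I*√(46 + 80) + 150 = 23*√(46 + 80)/13 + 150 = 23*√126/13 + 150 = 23*(3*√14)/13 + 150 = 69*√14/13 + 150 = 150 + 69*√14/13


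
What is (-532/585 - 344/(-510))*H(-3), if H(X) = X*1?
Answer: 2336/3315 ≈ 0.70468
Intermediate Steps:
H(X) = X
(-532/585 - 344/(-510))*H(-3) = (-532/585 - 344/(-510))*(-3) = (-532*1/585 - 344*(-1/510))*(-3) = (-532/585 + 172/255)*(-3) = -2336/9945*(-3) = 2336/3315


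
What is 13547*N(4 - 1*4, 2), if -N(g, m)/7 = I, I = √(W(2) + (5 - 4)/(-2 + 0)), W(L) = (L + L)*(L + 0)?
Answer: -94829*√30/2 ≈ -2.5970e+5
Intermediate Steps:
W(L) = 2*L² (W(L) = (2*L)*L = 2*L²)
I = √30/2 (I = √(2*2² + (5 - 4)/(-2 + 0)) = √(2*4 + 1/(-2)) = √(8 + 1*(-½)) = √(8 - ½) = √(15/2) = √30/2 ≈ 2.7386)
N(g, m) = -7*√30/2
13547*N(4 - 1*4, 2) = 13547*(-7*√30/2) = -94829*√30/2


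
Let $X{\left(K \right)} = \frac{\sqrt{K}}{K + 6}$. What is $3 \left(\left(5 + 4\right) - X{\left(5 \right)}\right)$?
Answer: $27 - \frac{3 \sqrt{5}}{11} \approx 26.39$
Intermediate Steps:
$X{\left(K \right)} = \frac{\sqrt{K}}{6 + K}$
$3 \left(\left(5 + 4\right) - X{\left(5 \right)}\right) = 3 \left(\left(5 + 4\right) - \frac{\sqrt{5}}{6 + 5}\right) = 3 \left(9 - \frac{\sqrt{5}}{11}\right) = 27 - \frac{3 \sqrt{5}}{11}$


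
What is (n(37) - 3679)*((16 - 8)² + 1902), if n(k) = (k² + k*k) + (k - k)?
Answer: -1850006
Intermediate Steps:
n(k) = 2*k² (n(k) = (k² + k²) + 0 = 2*k² + 0 = 2*k²)
(n(37) - 3679)*((16 - 8)² + 1902) = (2*37² - 3679)*((16 - 8)² + 1902) = (2*1369 - 3679)*(8² + 1902) = (2738 - 3679)*(64 + 1902) = -941*1966 = -1850006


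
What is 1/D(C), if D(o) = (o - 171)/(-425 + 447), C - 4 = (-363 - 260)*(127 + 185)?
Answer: -22/194543 ≈ -0.00011309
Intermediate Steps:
C = -194372 (C = 4 + (-363 - 260)*(127 + 185) = 4 - 623*312 = 4 - 194376 = -194372)
D(o) = -171/22 + o/22 (D(o) = (-171 + o)/22 = (-171 + o)*(1/22) = -171/22 + o/22)
1/D(C) = 1/(-171/22 + (1/22)*(-194372)) = 1/(-171/22 - 97186/11) = 1/(-194543/22) = -22/194543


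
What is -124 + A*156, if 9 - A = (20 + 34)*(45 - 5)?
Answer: -335680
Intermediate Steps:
A = -2151 (A = 9 - (20 + 34)*(45 - 5) = 9 - 54*40 = 9 - 1*2160 = 9 - 2160 = -2151)
-124 + A*156 = -124 - 2151*156 = -124 - 335556 = -335680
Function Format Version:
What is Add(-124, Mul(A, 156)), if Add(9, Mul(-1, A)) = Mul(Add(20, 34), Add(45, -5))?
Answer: -335680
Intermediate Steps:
A = -2151 (A = Add(9, Mul(-1, Mul(Add(20, 34), Add(45, -5)))) = Add(9, Mul(-1, Mul(54, 40))) = Add(9, Mul(-1, 2160)) = Add(9, -2160) = -2151)
Add(-124, Mul(A, 156)) = Add(-124, Mul(-2151, 156)) = Add(-124, -335556) = -335680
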